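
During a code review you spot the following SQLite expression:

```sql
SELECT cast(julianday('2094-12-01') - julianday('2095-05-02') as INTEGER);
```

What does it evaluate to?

-152

30 days remain in December 2094 after the 1st (31 − 1).
January 2095: 31 days.
February 2095: 28 days.
March 2095: 31 days.
April 2095: 30 days.
Then 2 days into May 2095.
Total: 30 + 31 + 28 + 31 + 30 + 2 = 152.
The subtraction is earlier − later, so the result is −152 → -152.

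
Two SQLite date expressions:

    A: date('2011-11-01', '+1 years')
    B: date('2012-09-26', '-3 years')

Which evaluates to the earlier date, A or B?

B

A = 2012-11-01.
B = 2009-09-26.
B is earlier.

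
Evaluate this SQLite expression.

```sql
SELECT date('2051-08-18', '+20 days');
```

August 2051 has 31 days; 13 remain after the 18th, so 14 days reach 2051-09-01.
Advancing 6 more days within September lands on 2051-09-07.

2051-09-07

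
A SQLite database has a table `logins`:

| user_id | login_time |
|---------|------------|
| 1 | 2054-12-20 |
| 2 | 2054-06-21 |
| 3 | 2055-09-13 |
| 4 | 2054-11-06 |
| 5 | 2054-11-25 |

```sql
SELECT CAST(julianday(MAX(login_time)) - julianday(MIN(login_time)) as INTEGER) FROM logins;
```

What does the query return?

MIN = 2054-06-21, MAX = 2055-09-13.
9 days remain in June 2054 after the 21st (30 − 21).
Full months from July 2054 through August 2055 contribute their day counts.
Then 13 days into September 2055.
Total: 9 + 31 + 31 + 30 + 31 + 30 + 31 + 31 + 28 + 31 + 30 + 31 + 30 + 31 + 31 + 13 = 449.

449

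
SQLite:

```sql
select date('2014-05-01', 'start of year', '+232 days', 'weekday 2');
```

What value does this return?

`start of year` rewinds 2014-05-01 to 2014-01-01.
Applying '+232 days' to 2014-01-01: counting 232 days forward gives 2014-08-21.
`weekday 2` advances to the next Tuesday; 2014-08-21 is a Thursday, so it moves forward to 2014-08-26.

2014-08-26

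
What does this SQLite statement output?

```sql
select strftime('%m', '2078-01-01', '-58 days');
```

First apply '-58 days': 2078-01-01 → 2077-11-04.
`%m` extracts the 2-digit month (01-12): 11.

11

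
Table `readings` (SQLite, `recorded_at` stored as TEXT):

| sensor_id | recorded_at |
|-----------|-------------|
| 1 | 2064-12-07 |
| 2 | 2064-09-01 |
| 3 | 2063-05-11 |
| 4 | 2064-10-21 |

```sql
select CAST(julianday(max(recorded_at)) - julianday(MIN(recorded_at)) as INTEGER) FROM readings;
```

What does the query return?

MIN = 2063-05-11, MAX = 2064-12-07.
20 days remain in May 2063 after the 11th (31 − 11).
Full months from June 2063 through November 2064 contribute their day counts.
Then 7 days into December 2064.
Total: 20 + 30 + 31 + 31 + 30 + 31 + 30 + 31 + 31 + 29 + 31 + 30 + 31 + 30 + 31 + 31 + 30 + 31 + 30 + 7 = 576.

576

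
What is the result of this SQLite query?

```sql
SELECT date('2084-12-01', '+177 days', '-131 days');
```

2085-01-16

Applying '+177 days' to 2084-12-01: counting 177 days forward gives 2085-05-27.
Applying '-131 days' to 2085-05-27: counting 131 days back gives 2085-01-16.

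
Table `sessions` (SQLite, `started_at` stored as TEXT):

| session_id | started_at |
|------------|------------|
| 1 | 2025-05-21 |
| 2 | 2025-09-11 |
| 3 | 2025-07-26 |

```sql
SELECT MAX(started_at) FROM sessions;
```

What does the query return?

2025-09-11

MAX over {2025-05-21, 2025-07-26, 2025-09-11}.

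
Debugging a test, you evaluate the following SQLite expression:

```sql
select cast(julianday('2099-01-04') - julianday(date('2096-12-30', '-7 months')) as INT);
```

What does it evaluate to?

Adding -7 months to 2096-12-30 gives 2096-05-30.
1 day remains in May 2096 after the 30th (31 − 30).
Full months from June 2096 through December 2098 contribute their day counts.
Then 4 days into January 2099.
Total: 1 + 30 + 31 + 31 + 30 + 31 + 30 + 31 + 31 + 28 + 31 + 30 + 31 + 30 + 31 + 31 + 30 + 31 + 30 + 31 + 31 + 28 + 31 + 30 + 31 + 30 + 31 + 31 + 30 + 31 + 30 + 31 + 4 = 949.

949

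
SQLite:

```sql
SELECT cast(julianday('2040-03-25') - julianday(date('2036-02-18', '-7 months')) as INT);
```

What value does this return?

Adding -7 months to 2036-02-18 gives 2035-07-18.
13 days remain in July 2035 after the 18th (31 − 18).
Full months from August 2035 through February 2040 contribute their day counts.
Then 25 days into March 2040.
Total: 13 + 31 + 30 + 31 + 30 + 31 + 31 + 29 + 31 + 30 + 31 + 30 + 31 + 31 + 30 + 31 + 30 + 31 + 31 + 28 + 31 + 30 + 31 + 30 + 31 + 31 + 30 + 31 + 30 + 31 + 31 + 28 + 31 + 30 + 31 + 30 + 31 + 31 + 30 + 31 + 30 + 31 + 31 + 28 + 31 + 30 + 31 + 30 + 31 + 31 + 30 + 31 + 30 + 31 + 31 + 29 + 25 = 1712.

1712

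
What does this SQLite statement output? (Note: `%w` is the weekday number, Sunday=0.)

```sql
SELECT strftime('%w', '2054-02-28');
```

6

2054-02-28 is a Saturday; with Sunday=0 that is 6.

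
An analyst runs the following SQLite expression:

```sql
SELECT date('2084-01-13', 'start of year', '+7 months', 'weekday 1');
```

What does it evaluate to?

2084-08-07

`start of year` rewinds 2084-01-13 to 2084-01-01.
Adding +7 months to 2084-01-01 gives 2084-08-01.
`weekday 1` advances to the next Monday; 2084-08-01 is a Tuesday, so it moves forward to 2084-08-07.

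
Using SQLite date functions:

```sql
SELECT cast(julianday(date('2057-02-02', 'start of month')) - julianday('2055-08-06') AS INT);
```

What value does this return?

545

`start of month` rewinds 2057-02-02 to 2057-02-01.
25 days remain in August 2055 after the 6th (31 − 6).
Full months from September 2055 through January 2057 contribute their day counts.
Then 1 day into February 2057.
Total: 25 + 30 + 31 + 30 + 31 + 31 + 29 + 31 + 30 + 31 + 30 + 31 + 31 + 30 + 31 + 30 + 31 + 31 + 1 = 545.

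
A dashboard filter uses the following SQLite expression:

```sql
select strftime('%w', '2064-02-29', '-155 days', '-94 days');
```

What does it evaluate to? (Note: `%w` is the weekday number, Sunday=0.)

1

First apply '-155 days', '-94 days': 2064-02-29 → 2063-06-25.
2063-06-25 is a Monday; with Sunday=0 that is 1.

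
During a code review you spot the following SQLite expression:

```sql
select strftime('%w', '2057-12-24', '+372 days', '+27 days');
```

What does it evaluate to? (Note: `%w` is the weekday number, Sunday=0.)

1

First apply '+372 days', '+27 days': 2057-12-24 → 2059-01-27.
2059-01-27 is a Monday; with Sunday=0 that is 1.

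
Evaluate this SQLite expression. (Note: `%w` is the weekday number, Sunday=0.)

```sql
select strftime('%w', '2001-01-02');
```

2

2001-01-02 is a Tuesday; with Sunday=0 that is 2.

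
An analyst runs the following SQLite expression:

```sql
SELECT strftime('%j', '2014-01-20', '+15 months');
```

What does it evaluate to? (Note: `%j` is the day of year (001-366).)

First apply '+15 months': 2014-01-20 → 2015-04-20.
Day-of-year for 2015-04-20: days since 2015-01-01 inclusive = 110, zero-padded to 110.

110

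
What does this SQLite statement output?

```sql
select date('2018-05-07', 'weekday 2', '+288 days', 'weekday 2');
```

`weekday 2` advances to the next Tuesday; 2018-05-07 is a Monday, so it moves forward to 2018-05-08.
Applying '+288 days' to 2018-05-08: counting 288 days forward gives 2019-02-20.
`weekday 2` advances to the next Tuesday; 2019-02-20 is a Wednesday, so it moves forward to 2019-02-26.

2019-02-26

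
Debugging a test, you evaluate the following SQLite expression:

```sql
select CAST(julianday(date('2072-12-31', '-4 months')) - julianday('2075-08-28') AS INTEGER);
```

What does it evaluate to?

Adding -4 months to 2072-12-31 gives 2072-08-31.
0 days remain in August 2072 after the 31st (31 − 31).
Full months from September 2072 through July 2075 contribute their day counts.
Then 28 days into August 2075.
Total: 0 + 30 + 31 + 30 + 31 + 31 + 28 + 31 + 30 + 31 + 30 + 31 + 31 + 30 + 31 + 30 + 31 + 31 + 28 + 31 + 30 + 31 + 30 + 31 + 31 + 30 + 31 + 30 + 31 + 31 + 28 + 31 + 30 + 31 + 30 + 31 + 28 = 1092.
The subtraction is earlier − later, so the result is −1092 → -1092.

-1092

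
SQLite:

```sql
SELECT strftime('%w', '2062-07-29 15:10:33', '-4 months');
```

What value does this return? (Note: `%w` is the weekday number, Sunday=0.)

3

First apply '-4 months': 2062-07-29 15:10:33 → 2062-03-29 15:10:33.
2062-03-29 is a Wednesday; with Sunday=0 that is 3.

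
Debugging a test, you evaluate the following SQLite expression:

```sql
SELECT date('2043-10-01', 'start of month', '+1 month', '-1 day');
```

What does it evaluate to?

`start of month` rewinds 2043-10-01 to 2043-10-01.
Adding +1 month to 2043-10-01 gives 2043-11-01.
Going back 1 day from 2043-11-01 reaches 2043-10-31 (last day of October, 31 days).

2043-10-31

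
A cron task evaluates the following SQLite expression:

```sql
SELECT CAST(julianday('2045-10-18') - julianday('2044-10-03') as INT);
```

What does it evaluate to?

380

28 days remain in October 2044 after the 3rd (31 − 3).
Full months from November 2044 through September 2045 contribute their day counts.
Then 18 days into October 2045.
Total: 28 + 30 + 31 + 31 + 28 + 31 + 30 + 31 + 30 + 31 + 31 + 30 + 18 = 380.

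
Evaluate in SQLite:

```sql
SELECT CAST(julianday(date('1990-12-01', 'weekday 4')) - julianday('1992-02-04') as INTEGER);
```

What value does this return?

-425

`weekday 4` advances to the next Thursday; 1990-12-01 is a Saturday, so it moves forward to 1990-12-06.
25 days remain in December 1990 after the 6th (31 − 6).
Full months from January 1991 through January 1992 contribute their day counts.
Then 4 days into February 1992.
Total: 25 + 31 + 28 + 31 + 30 + 31 + 30 + 31 + 31 + 30 + 31 + 30 + 31 + 31 + 4 = 425.
The subtraction is earlier − later, so the result is −425 → -425.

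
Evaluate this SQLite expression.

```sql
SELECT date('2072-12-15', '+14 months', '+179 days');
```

Adding +14 months to 2072-12-15 gives 2074-02-15.
Applying '+179 days' to 2074-02-15: counting 179 days forward gives 2074-08-13.

2074-08-13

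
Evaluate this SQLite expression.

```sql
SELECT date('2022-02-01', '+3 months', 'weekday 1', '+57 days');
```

Adding +3 months to 2022-02-01 gives 2022-05-01.
`weekday 1` advances to the next Monday; 2022-05-01 is a Sunday, so it moves forward to 2022-05-02.
Applying '+57 days' to 2022-05-02: counting 57 days forward gives 2022-06-28.

2022-06-28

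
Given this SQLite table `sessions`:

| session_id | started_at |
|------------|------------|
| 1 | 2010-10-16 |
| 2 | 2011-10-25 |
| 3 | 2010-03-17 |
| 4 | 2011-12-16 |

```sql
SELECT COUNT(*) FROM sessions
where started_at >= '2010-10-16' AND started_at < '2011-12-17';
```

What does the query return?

3

Rows in [2010-10-16, 2011-12-17): 2010-10-16, 2011-10-25, 2011-12-16 → 3 rows.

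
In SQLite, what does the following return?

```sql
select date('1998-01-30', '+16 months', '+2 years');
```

2001-05-30

Adding +16 months to 1998-01-30 gives 1999-05-30.
Adding +2 years to 1999-05-30 gives 2001-05-30.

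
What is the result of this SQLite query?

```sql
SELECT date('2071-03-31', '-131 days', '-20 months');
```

2069-03-20

Applying '-131 days' to 2071-03-31: counting 131 days back gives 2070-11-20.
Adding -20 months to 2070-11-20 gives 2069-03-20.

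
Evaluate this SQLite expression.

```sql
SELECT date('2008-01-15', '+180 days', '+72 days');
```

2008-09-23

Applying '+180 days' to 2008-01-15: counting 180 days forward gives 2008-07-13.
Applying '+72 days' to 2008-07-13: counting 72 days forward gives 2008-09-23.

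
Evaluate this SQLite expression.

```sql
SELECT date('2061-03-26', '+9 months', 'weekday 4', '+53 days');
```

2062-02-20

Adding +9 months to 2061-03-26 gives 2061-12-26.
`weekday 4` advances to the next Thursday; 2061-12-26 is a Monday, so it moves forward to 2061-12-29.
Applying '+53 days' to 2061-12-29: counting 53 days forward gives 2062-02-20.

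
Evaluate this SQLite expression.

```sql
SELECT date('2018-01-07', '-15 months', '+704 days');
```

Adding -15 months to 2018-01-07 gives 2016-10-07.
Applying '+704 days' to 2016-10-07: counting 704 days forward gives 2018-09-11.

2018-09-11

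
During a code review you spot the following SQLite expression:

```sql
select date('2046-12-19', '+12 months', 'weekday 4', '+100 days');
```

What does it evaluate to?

2048-03-28

Adding +12 months to 2046-12-19 gives 2047-12-19.
`weekday 4` advances to the next Thursday; 2047-12-19 is already a Thursday, so it stays at 2047-12-19.
Applying '+100 days' to 2047-12-19: counting 100 days forward gives 2048-03-28.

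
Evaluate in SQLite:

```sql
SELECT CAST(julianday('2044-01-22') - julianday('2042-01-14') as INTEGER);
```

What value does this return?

738

17 days remain in January 2042 after the 14th (31 − 14).
Full months from February 2042 through December 2043 contribute their day counts.
Then 22 days into January 2044.
Total: 17 + 28 + 31 + 30 + 31 + 30 + 31 + 31 + 30 + 31 + 30 + 31 + 31 + 28 + 31 + 30 + 31 + 30 + 31 + 31 + 30 + 31 + 30 + 31 + 22 = 738.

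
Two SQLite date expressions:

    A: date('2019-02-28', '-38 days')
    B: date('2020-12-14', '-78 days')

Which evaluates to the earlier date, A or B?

A = 2019-01-21.
B = 2020-09-27.
A is earlier.

A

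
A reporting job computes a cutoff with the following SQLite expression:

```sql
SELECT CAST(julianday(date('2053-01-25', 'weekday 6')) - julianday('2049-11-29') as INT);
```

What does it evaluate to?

1153

`weekday 6` advances to the next Saturday; 2053-01-25 is already a Saturday, so it stays at 2053-01-25.
1 day remains in November 2049 after the 29th (30 − 29).
Full months from December 2049 through December 2052 contribute their day counts.
Then 25 days into January 2053.
Total: 1 + 31 + 31 + 28 + 31 + 30 + 31 + 30 + 31 + 31 + 30 + 31 + 30 + 31 + 31 + 28 + 31 + 30 + 31 + 30 + 31 + 31 + 30 + 31 + 30 + 31 + 31 + 29 + 31 + 30 + 31 + 30 + 31 + 31 + 30 + 31 + 30 + 31 + 25 = 1153.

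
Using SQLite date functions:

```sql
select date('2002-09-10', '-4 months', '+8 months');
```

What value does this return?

Adding -4 months to 2002-09-10 gives 2002-05-10.
Adding +8 months to 2002-05-10 gives 2003-01-10.

2003-01-10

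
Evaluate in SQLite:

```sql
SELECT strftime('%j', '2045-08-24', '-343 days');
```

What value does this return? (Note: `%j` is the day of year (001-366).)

First apply '-343 days': 2045-08-24 → 2044-09-15.
Day-of-year for 2044-09-15: days since 2044-01-01 inclusive = 259, zero-padded to 259.

259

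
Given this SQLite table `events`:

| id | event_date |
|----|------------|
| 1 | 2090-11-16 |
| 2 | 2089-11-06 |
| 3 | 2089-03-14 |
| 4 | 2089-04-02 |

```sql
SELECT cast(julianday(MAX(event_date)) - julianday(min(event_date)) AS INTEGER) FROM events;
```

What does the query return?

612

MIN = 2089-03-14, MAX = 2090-11-16.
17 days remain in March 2089 after the 14th (31 − 14).
Full months from April 2089 through October 2090 contribute their day counts.
Then 16 days into November 2090.
Total: 17 + 30 + 31 + 30 + 31 + 31 + 30 + 31 + 30 + 31 + 31 + 28 + 31 + 30 + 31 + 30 + 31 + 31 + 30 + 31 + 16 = 612.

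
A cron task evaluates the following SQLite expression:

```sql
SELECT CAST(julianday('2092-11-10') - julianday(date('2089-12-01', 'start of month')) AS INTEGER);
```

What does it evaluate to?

`start of month` rewinds 2089-12-01 to 2089-12-01.
30 days remain in December 2089 after the 1st (31 − 1).
Full months from January 2090 through October 2092 contribute their day counts.
Then 10 days into November 2092.
Total: 30 + 31 + 28 + 31 + 30 + 31 + 30 + 31 + 31 + 30 + 31 + 30 + 31 + 31 + 28 + 31 + 30 + 31 + 30 + 31 + 31 + 30 + 31 + 30 + 31 + 31 + 29 + 31 + 30 + 31 + 30 + 31 + 31 + 30 + 31 + 10 = 1075.

1075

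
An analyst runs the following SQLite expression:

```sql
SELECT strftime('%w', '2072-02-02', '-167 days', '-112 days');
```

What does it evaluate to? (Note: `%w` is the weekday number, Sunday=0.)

First apply '-167 days', '-112 days': 2072-02-02 → 2071-04-29.
2071-04-29 is a Wednesday; with Sunday=0 that is 3.

3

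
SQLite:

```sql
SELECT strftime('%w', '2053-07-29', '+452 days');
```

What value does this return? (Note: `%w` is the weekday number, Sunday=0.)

6

First apply '+452 days': 2053-07-29 → 2054-10-24.
2054-10-24 is a Saturday; with Sunday=0 that is 6.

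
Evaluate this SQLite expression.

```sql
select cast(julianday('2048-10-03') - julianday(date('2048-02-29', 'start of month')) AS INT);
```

245

`start of month` rewinds 2048-02-29 to 2048-02-01.
28 days remain in February 2048 after the 1st (29 − 1).
Full months from March 2048 through September 2048 contribute their day counts.
Then 3 days into October 2048.
Total: 28 + 31 + 30 + 31 + 30 + 31 + 31 + 30 + 3 = 245.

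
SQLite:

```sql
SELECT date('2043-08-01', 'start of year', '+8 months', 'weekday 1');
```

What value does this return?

`start of year` rewinds 2043-08-01 to 2043-01-01.
Adding +8 months to 2043-01-01 gives 2043-09-01.
`weekday 1` advances to the next Monday; 2043-09-01 is a Tuesday, so it moves forward to 2043-09-07.

2043-09-07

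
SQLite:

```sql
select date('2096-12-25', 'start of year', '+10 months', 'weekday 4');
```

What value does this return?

2096-11-01

`start of year` rewinds 2096-12-25 to 2096-01-01.
Adding +10 months to 2096-01-01 gives 2096-11-01.
`weekday 4` advances to the next Thursday; 2096-11-01 is already a Thursday, so it stays at 2096-11-01.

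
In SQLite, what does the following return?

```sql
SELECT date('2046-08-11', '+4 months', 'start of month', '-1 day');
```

2046-11-30

Adding +4 months to 2046-08-11 gives 2046-12-11.
`start of month` rewinds 2046-12-11 to 2046-12-01.
Going back 1 day from 2046-12-01 reaches 2046-11-30 (last day of November, 30 days).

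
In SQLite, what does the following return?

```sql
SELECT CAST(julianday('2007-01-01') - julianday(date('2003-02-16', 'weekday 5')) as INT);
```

`weekday 5` advances to the next Friday; 2003-02-16 is a Sunday, so it moves forward to 2003-02-21.
7 days remain in February 2003 after the 21st (28 − 21).
Full months from March 2003 through December 2006 contribute their day counts.
Then 1 day into January 2007.
Total: 7 + 31 + 30 + 31 + 30 + 31 + 31 + 30 + 31 + 30 + 31 + 31 + 29 + 31 + 30 + 31 + 30 + 31 + 31 + 30 + 31 + 30 + 31 + 31 + 28 + 31 + 30 + 31 + 30 + 31 + 31 + 30 + 31 + 30 + 31 + 31 + 28 + 31 + 30 + 31 + 30 + 31 + 31 + 30 + 31 + 30 + 31 + 1 = 1410.

1410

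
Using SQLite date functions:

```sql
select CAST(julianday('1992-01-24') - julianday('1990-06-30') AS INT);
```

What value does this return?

0 days remain in June 1990 after the 30th (30 − 30).
Full months from July 1990 through December 1991 contribute their day counts.
Then 24 days into January 1992.
Total: 0 + 31 + 31 + 30 + 31 + 30 + 31 + 31 + 28 + 31 + 30 + 31 + 30 + 31 + 31 + 30 + 31 + 30 + 31 + 24 = 573.

573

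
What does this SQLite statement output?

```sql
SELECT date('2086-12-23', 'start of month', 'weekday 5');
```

`start of month` rewinds 2086-12-23 to 2086-12-01.
`weekday 5` advances to the next Friday; 2086-12-01 is a Sunday, so it moves forward to 2086-12-06.

2086-12-06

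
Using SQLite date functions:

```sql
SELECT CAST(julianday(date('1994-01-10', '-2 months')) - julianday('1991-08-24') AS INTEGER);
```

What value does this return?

Adding -2 months to 1994-01-10 gives 1993-11-10.
7 days remain in August 1991 after the 24th (31 − 24).
Full months from September 1991 through October 1993 contribute their day counts.
Then 10 days into November 1993.
Total: 7 + 30 + 31 + 30 + 31 + 31 + 29 + 31 + 30 + 31 + 30 + 31 + 31 + 30 + 31 + 30 + 31 + 31 + 28 + 31 + 30 + 31 + 30 + 31 + 31 + 30 + 31 + 10 = 809.

809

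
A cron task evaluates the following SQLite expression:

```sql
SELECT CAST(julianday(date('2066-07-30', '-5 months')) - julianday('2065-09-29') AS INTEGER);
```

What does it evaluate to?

Adding -5 months to 2066-07-30 targets 2066-02-30. February 2066 has only 28 days, so SQLite normalizes the 2-day overflow forward to 2066-03-02.
1 day remains in September 2065 after the 29th (30 − 29).
October 2065: 31 days.
November 2065: 30 days.
December 2065: 31 days.
January 2066: 31 days.
February 2066: 28 days.
Then 2 days into March 2066.
Total: 1 + 31 + 30 + 31 + 31 + 28 + 2 = 154.

154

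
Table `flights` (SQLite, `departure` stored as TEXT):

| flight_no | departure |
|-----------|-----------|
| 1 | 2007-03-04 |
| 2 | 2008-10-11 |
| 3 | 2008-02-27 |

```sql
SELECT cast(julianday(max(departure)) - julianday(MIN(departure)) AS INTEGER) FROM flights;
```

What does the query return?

587

MIN = 2007-03-04, MAX = 2008-10-11.
27 days remain in March 2007 after the 4th (31 − 4).
Full months from April 2007 through September 2008 contribute their day counts.
Then 11 days into October 2008.
Total: 27 + 30 + 31 + 30 + 31 + 31 + 30 + 31 + 30 + 31 + 31 + 29 + 31 + 30 + 31 + 30 + 31 + 31 + 30 + 11 = 587.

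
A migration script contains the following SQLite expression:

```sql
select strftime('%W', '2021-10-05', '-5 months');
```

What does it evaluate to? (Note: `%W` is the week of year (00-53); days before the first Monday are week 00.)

First apply '-5 months': 2021-10-05 → 2021-05-05.
2021-05-05 is a Wednesday. SQLite's %W counts Mondays since the year started; the result is 18.

18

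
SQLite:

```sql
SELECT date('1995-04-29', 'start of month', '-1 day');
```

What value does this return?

1995-03-31

`start of month` rewinds 1995-04-29 to 1995-04-01.
Going back 1 day from 1995-04-01 reaches 1995-03-31 (last day of March, 31 days).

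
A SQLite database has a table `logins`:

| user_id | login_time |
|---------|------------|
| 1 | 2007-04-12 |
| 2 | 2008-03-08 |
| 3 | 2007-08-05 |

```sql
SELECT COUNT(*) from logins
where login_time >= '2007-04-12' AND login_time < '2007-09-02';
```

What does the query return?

Rows in [2007-04-12, 2007-09-02): 2007-04-12, 2007-08-05 → 2 rows.

2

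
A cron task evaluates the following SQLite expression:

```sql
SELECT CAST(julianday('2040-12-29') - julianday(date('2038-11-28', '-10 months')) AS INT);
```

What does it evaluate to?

Adding -10 months to 2038-11-28 gives 2038-01-28.
3 days remain in January 2038 after the 28th (31 − 28).
Full months from February 2038 through November 2040 contribute their day counts.
Then 29 days into December 2040.
Total: 3 + 28 + 31 + 30 + 31 + 30 + 31 + 31 + 30 + 31 + 30 + 31 + 31 + 28 + 31 + 30 + 31 + 30 + 31 + 31 + 30 + 31 + 30 + 31 + 31 + 29 + 31 + 30 + 31 + 30 + 31 + 31 + 30 + 31 + 30 + 29 = 1066.

1066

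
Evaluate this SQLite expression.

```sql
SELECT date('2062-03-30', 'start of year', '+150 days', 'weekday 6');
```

`start of year` rewinds 2062-03-30 to 2062-01-01.
Applying '+150 days' to 2062-01-01: counting 150 days forward gives 2062-05-31.
`weekday 6` advances to the next Saturday; 2062-05-31 is a Wednesday, so it moves forward to 2062-06-03.

2062-06-03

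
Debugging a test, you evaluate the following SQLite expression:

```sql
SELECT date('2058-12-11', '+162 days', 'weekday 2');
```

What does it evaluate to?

2059-05-27

Applying '+162 days' to 2058-12-11: counting 162 days forward gives 2059-05-22.
`weekday 2` advances to the next Tuesday; 2059-05-22 is a Thursday, so it moves forward to 2059-05-27.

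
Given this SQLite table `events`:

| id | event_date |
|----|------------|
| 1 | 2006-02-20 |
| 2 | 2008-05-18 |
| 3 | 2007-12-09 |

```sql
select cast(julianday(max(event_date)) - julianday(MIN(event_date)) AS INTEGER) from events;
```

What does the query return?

MIN = 2006-02-20, MAX = 2008-05-18.
8 days remain in February 2006 after the 20th (28 − 20).
Full months from March 2006 through April 2008 contribute their day counts.
Then 18 days into May 2008.
Total: 8 + 31 + 30 + 31 + 30 + 31 + 31 + 30 + 31 + 30 + 31 + 31 + 28 + 31 + 30 + 31 + 30 + 31 + 31 + 30 + 31 + 30 + 31 + 31 + 29 + 31 + 30 + 18 = 818.

818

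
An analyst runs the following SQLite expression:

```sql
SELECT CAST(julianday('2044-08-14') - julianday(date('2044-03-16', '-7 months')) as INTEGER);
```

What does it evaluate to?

Adding -7 months to 2044-03-16 gives 2043-08-16.
15 days remain in August 2043 after the 16th (31 − 16).
Full months from September 2043 through July 2044 contribute their day counts.
Then 14 days into August 2044.
Total: 15 + 30 + 31 + 30 + 31 + 31 + 29 + 31 + 30 + 31 + 30 + 31 + 14 = 364.

364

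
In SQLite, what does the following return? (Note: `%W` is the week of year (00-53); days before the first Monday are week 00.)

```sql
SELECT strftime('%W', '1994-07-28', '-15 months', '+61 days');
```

First apply '-15 months', '+61 days': 1994-07-28 → 1993-06-28.
1993-06-28 is a Monday. SQLite's %W counts Mondays since the year started; the result is 26.

26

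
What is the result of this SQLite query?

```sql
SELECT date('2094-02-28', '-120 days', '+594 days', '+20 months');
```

Applying '-120 days' to 2094-02-28: counting 120 days back gives 2093-10-31.
Applying '+594 days' to 2093-10-31: counting 594 days forward gives 2095-06-17.
Adding +20 months to 2095-06-17 gives 2097-02-17.

2097-02-17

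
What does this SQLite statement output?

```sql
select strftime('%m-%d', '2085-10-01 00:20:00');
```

10-01

`%m-%d` extracts the month-day: 10-01.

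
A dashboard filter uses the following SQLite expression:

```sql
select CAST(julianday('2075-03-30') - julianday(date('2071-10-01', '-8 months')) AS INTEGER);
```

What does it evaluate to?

1518

Adding -8 months to 2071-10-01 gives 2071-02-01.
27 days remain in February 2071 after the 1st (28 − 1).
Full months from March 2071 through February 2075 contribute their day counts.
Then 30 days into March 2075.
Total: 27 + 31 + 30 + 31 + 30 + 31 + 31 + 30 + 31 + 30 + 31 + 31 + 29 + 31 + 30 + 31 + 30 + 31 + 31 + 30 + 31 + 30 + 31 + 31 + 28 + 31 + 30 + 31 + 30 + 31 + 31 + 30 + 31 + 30 + 31 + 31 + 28 + 31 + 30 + 31 + 30 + 31 + 31 + 30 + 31 + 30 + 31 + 31 + 28 + 30 = 1518.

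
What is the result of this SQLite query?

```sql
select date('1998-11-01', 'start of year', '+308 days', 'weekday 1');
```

1998-11-09

`start of year` rewinds 1998-11-01 to 1998-01-01.
Applying '+308 days' to 1998-01-01: counting 308 days forward gives 1998-11-05.
`weekday 1` advances to the next Monday; 1998-11-05 is a Thursday, so it moves forward to 1998-11-09.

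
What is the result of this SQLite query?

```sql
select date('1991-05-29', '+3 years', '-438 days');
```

Adding +3 years to 1991-05-29 gives 1994-05-29.
Applying '-438 days' to 1994-05-29: counting 438 days back gives 1993-03-17.

1993-03-17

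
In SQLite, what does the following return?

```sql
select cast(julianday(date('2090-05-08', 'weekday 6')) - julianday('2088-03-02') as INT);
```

802

`weekday 6` advances to the next Saturday; 2090-05-08 is a Monday, so it moves forward to 2090-05-13.
29 days remain in March 2088 after the 2nd (31 − 2).
Full months from April 2088 through April 2090 contribute their day counts.
Then 13 days into May 2090.
Total: 29 + 30 + 31 + 30 + 31 + 31 + 30 + 31 + 30 + 31 + 31 + 28 + 31 + 30 + 31 + 30 + 31 + 31 + 30 + 31 + 30 + 31 + 31 + 28 + 31 + 30 + 13 = 802.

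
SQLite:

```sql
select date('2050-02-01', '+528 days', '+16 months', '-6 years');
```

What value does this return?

2046-11-14

Applying '+528 days' to 2050-02-01: counting 528 days forward gives 2051-07-14.
Adding +16 months to 2051-07-14 gives 2052-11-14.
Adding -6 years to 2052-11-14 gives 2046-11-14.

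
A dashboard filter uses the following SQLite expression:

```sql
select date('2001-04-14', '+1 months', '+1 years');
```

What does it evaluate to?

2002-05-14

Adding +1 month to 2001-04-14 gives 2001-05-14.
Adding +1 year to 2001-05-14 gives 2002-05-14.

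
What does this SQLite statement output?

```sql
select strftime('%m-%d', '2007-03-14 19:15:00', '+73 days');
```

05-26

First apply '+73 days': 2007-03-14 19:15:00 → 2007-05-26 19:15:00.
`%m-%d` extracts the month-day: 05-26.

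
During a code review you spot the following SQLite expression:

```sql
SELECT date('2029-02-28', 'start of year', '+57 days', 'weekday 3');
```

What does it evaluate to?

2029-02-28

`start of year` rewinds 2029-02-28 to 2029-01-01.
Applying '+57 days' to 2029-01-01: counting 57 days forward gives 2029-02-27.
`weekday 3` advances to the next Wednesday; 2029-02-27 is a Tuesday, so it moves forward to 2029-02-28.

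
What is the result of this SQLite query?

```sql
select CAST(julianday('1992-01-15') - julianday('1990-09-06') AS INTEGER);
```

24 days remain in September 1990 after the 6th (30 − 6).
Full months from October 1990 through December 1991 contribute their day counts.
Then 15 days into January 1992.
Total: 24 + 31 + 30 + 31 + 31 + 28 + 31 + 30 + 31 + 30 + 31 + 31 + 30 + 31 + 30 + 31 + 15 = 496.

496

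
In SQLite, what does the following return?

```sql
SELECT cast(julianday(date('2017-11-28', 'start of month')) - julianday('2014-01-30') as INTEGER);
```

1371

`start of month` rewinds 2017-11-28 to 2017-11-01.
1 day remains in January 2014 after the 30th (31 − 30).
Full months from February 2014 through October 2017 contribute their day counts.
Then 1 day into November 2017.
Total: 1 + 28 + 31 + 30 + 31 + 30 + 31 + 31 + 30 + 31 + 30 + 31 + 31 + 28 + 31 + 30 + 31 + 30 + 31 + 31 + 30 + 31 + 30 + 31 + 31 + 29 + 31 + 30 + 31 + 30 + 31 + 31 + 30 + 31 + 30 + 31 + 31 + 28 + 31 + 30 + 31 + 30 + 31 + 31 + 30 + 31 + 1 = 1371.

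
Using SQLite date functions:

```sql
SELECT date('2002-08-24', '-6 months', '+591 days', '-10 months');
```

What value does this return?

2002-12-08

Adding -6 months to 2002-08-24 gives 2002-02-24.
Applying '+591 days' to 2002-02-24: counting 591 days forward gives 2003-10-08.
Adding -10 months to 2003-10-08 gives 2002-12-08.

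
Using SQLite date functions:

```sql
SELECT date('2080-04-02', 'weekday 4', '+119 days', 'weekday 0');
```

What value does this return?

2080-08-04

`weekday 4` advances to the next Thursday; 2080-04-02 is a Tuesday, so it moves forward to 2080-04-04.
Applying '+119 days' to 2080-04-04: counting 119 days forward gives 2080-08-01.
`weekday 0` advances to the next Sunday; 2080-08-01 is a Thursday, so it moves forward to 2080-08-04.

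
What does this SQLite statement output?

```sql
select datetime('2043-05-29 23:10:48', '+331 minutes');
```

331 minutes = 5h 31m; +331 minutes from 2043-05-29 23:10:48 is 2043-05-30 04:41:48 (crosses midnight).

2043-05-30 04:41:48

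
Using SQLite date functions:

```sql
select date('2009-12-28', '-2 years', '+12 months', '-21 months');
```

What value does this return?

Adding -2 years to 2009-12-28 gives 2007-12-28.
Adding +12 months to 2007-12-28 gives 2008-12-28.
Adding -21 months to 2008-12-28 gives 2007-03-28.

2007-03-28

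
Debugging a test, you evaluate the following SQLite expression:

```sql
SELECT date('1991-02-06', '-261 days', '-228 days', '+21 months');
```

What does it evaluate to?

1991-07-05

Applying '-261 days' to 1991-02-06: counting 261 days back gives 1990-05-21.
Applying '-228 days' to 1990-05-21: counting 228 days back gives 1989-10-05.
Adding +21 months to 1989-10-05 gives 1991-07-05.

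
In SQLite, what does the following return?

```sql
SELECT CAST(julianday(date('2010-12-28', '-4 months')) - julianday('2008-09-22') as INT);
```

Adding -4 months to 2010-12-28 gives 2010-08-28.
8 days remain in September 2008 after the 22nd (30 − 22).
Full months from October 2008 through July 2010 contribute their day counts.
Then 28 days into August 2010.
Total: 8 + 31 + 30 + 31 + 31 + 28 + 31 + 30 + 31 + 30 + 31 + 31 + 30 + 31 + 30 + 31 + 31 + 28 + 31 + 30 + 31 + 30 + 31 + 28 = 705.

705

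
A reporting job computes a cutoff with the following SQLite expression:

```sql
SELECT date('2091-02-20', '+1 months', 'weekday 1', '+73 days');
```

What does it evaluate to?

2091-06-07

Adding +1 month to 2091-02-20 gives 2091-03-20.
`weekday 1` advances to the next Monday; 2091-03-20 is a Tuesday, so it moves forward to 2091-03-26.
Applying '+73 days' to 2091-03-26: counting 73 days forward gives 2091-06-07.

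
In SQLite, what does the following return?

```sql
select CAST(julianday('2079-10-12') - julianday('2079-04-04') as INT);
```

191

26 days remain in April 2079 after the 4th (30 − 4).
May 2079: 31 days.
June 2079: 30 days.
July 2079: 31 days.
August 2079: 31 days.
September 2079: 30 days.
Then 12 days into October 2079.
Total: 26 + 31 + 30 + 31 + 31 + 30 + 12 = 191.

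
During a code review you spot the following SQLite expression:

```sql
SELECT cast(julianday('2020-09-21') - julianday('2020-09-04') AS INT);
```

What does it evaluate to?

17

Both dates are in September 2020: 21 − 4 = 17.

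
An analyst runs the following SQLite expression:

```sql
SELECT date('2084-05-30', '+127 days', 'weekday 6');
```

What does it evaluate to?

Applying '+127 days' to 2084-05-30: counting 127 days forward gives 2084-10-04.
`weekday 6` advances to the next Saturday; 2084-10-04 is a Wednesday, so it moves forward to 2084-10-07.

2084-10-07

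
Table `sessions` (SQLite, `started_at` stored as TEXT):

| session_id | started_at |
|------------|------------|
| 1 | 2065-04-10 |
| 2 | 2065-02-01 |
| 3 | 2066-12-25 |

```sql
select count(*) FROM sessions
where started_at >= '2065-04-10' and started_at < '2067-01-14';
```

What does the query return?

2

Rows in [2065-04-10, 2067-01-14): 2065-04-10, 2066-12-25 → 2 rows.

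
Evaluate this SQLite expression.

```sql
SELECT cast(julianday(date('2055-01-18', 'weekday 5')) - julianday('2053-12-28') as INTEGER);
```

`weekday 5` advances to the next Friday; 2055-01-18 is a Monday, so it moves forward to 2055-01-22.
3 days remain in December 2053 after the 28th (31 − 28).
Full months from January 2054 through December 2054 contribute their day counts.
Then 22 days into January 2055.
Total: 3 + 31 + 28 + 31 + 30 + 31 + 30 + 31 + 31 + 30 + 31 + 30 + 31 + 22 = 390.

390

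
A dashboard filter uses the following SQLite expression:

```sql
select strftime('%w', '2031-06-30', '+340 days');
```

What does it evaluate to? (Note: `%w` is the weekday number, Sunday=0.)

First apply '+340 days': 2031-06-30 → 2032-06-04.
2032-06-04 is a Friday; with Sunday=0 that is 5.

5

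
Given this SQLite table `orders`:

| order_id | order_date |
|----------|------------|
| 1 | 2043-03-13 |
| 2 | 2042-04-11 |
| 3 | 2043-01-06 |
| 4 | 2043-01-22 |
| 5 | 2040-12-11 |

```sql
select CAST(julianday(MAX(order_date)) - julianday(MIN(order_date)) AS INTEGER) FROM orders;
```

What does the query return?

822

MIN = 2040-12-11, MAX = 2043-03-13.
20 days remain in December 2040 after the 11th (31 − 11).
Full months from January 2041 through February 2043 contribute their day counts.
Then 13 days into March 2043.
Total: 20 + 31 + 28 + 31 + 30 + 31 + 30 + 31 + 31 + 30 + 31 + 30 + 31 + 31 + 28 + 31 + 30 + 31 + 30 + 31 + 31 + 30 + 31 + 30 + 31 + 31 + 28 + 13 = 822.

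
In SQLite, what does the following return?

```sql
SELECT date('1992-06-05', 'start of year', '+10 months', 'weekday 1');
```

1992-11-02

`start of year` rewinds 1992-06-05 to 1992-01-01.
Adding +10 months to 1992-01-01 gives 1992-11-01.
`weekday 1` advances to the next Monday; 1992-11-01 is a Sunday, so it moves forward to 1992-11-02.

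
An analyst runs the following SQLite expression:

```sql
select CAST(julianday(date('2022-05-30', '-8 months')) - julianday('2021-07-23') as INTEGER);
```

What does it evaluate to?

Adding -8 months to 2022-05-30 gives 2021-09-30.
8 days remain in July 2021 after the 23rd (31 − 23).
August 2021: 31 days.
Then 30 days into September 2021.
Total: 8 + 31 + 30 = 69.

69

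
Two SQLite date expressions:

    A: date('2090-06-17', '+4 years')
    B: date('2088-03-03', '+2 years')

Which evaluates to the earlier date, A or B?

A = 2094-06-17.
B = 2090-03-03.
B is earlier.

B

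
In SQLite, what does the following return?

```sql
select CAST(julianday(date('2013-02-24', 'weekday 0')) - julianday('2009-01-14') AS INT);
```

1502

`weekday 0` advances to the next Sunday; 2013-02-24 is already a Sunday, so it stays at 2013-02-24.
17 days remain in January 2009 after the 14th (31 − 14).
Full months from February 2009 through January 2013 contribute their day counts.
Then 24 days into February 2013.
Total: 17 + 28 + 31 + 30 + 31 + 30 + 31 + 31 + 30 + 31 + 30 + 31 + 31 + 28 + 31 + 30 + 31 + 30 + 31 + 31 + 30 + 31 + 30 + 31 + 31 + 28 + 31 + 30 + 31 + 30 + 31 + 31 + 30 + 31 + 30 + 31 + 31 + 29 + 31 + 30 + 31 + 30 + 31 + 31 + 30 + 31 + 30 + 31 + 31 + 24 = 1502.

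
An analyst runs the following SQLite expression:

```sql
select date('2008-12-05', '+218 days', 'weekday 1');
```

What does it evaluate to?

Applying '+218 days' to 2008-12-05: counting 218 days forward gives 2009-07-11.
`weekday 1` advances to the next Monday; 2009-07-11 is a Saturday, so it moves forward to 2009-07-13.

2009-07-13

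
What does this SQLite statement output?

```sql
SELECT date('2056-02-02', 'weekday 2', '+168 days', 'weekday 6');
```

`weekday 2` advances to the next Tuesday; 2056-02-02 is a Wednesday, so it moves forward to 2056-02-08.
Applying '+168 days' to 2056-02-08: counting 168 days forward gives 2056-07-25.
`weekday 6` advances to the next Saturday; 2056-07-25 is a Tuesday, so it moves forward to 2056-07-29.

2056-07-29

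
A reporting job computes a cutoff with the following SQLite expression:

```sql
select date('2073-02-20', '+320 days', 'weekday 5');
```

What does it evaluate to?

2074-01-12

Applying '+320 days' to 2073-02-20: counting 320 days forward gives 2074-01-06.
`weekday 5` advances to the next Friday; 2074-01-06 is a Saturday, so it moves forward to 2074-01-12.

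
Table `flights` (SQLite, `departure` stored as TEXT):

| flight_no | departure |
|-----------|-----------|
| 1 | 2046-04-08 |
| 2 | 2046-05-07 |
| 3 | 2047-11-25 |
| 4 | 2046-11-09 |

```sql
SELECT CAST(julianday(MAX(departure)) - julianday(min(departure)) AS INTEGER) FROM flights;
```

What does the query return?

MIN = 2046-04-08, MAX = 2047-11-25.
22 days remain in April 2046 after the 8th (30 − 8).
Full months from May 2046 through October 2047 contribute their day counts.
Then 25 days into November 2047.
Total: 22 + 31 + 30 + 31 + 31 + 30 + 31 + 30 + 31 + 31 + 28 + 31 + 30 + 31 + 30 + 31 + 31 + 30 + 31 + 25 = 596.

596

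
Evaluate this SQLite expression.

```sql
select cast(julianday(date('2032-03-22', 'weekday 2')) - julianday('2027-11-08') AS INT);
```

`weekday 2` advances to the next Tuesday; 2032-03-22 is a Monday, so it moves forward to 2032-03-23.
22 days remain in November 2027 after the 8th (30 − 8).
Full months from December 2027 through February 2032 contribute their day counts.
Then 23 days into March 2032.
Total: 22 + 31 + 31 + 29 + 31 + 30 + 31 + 30 + 31 + 31 + 30 + 31 + 30 + 31 + 31 + 28 + 31 + 30 + 31 + 30 + 31 + 31 + 30 + 31 + 30 + 31 + 31 + 28 + 31 + 30 + 31 + 30 + 31 + 31 + 30 + 31 + 30 + 31 + 31 + 28 + 31 + 30 + 31 + 30 + 31 + 31 + 30 + 31 + 30 + 31 + 31 + 29 + 23 = 1597.

1597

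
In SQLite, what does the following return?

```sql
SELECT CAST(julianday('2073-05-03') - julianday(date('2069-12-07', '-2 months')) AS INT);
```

Adding -2 months to 2069-12-07 gives 2069-10-07.
24 days remain in October 2069 after the 7th (31 − 7).
Full months from November 2069 through April 2073 contribute their day counts.
Then 3 days into May 2073.
Total: 24 + 30 + 31 + 31 + 28 + 31 + 30 + 31 + 30 + 31 + 31 + 30 + 31 + 30 + 31 + 31 + 28 + 31 + 30 + 31 + 30 + 31 + 31 + 30 + 31 + 30 + 31 + 31 + 29 + 31 + 30 + 31 + 30 + 31 + 31 + 30 + 31 + 30 + 31 + 31 + 28 + 31 + 30 + 3 = 1304.

1304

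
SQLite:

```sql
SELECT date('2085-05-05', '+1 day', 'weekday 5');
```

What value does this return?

2085-05-11

Advancing 1 more day within May lands on 2085-05-06.
`weekday 5` advances to the next Friday; 2085-05-06 is a Sunday, so it moves forward to 2085-05-11.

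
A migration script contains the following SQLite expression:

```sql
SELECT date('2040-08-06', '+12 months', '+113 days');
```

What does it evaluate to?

Adding +12 months to 2040-08-06 gives 2041-08-06.
Applying '+113 days' to 2041-08-06: counting 113 days forward gives 2041-11-27.

2041-11-27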